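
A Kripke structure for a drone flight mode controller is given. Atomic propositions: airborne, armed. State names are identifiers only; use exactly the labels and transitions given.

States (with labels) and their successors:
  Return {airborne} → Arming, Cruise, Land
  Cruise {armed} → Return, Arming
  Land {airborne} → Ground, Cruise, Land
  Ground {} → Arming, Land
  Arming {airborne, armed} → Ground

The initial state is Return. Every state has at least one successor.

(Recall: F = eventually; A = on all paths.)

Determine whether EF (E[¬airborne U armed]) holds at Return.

Satisfied

States satisfying E[¬airborne U armed]: {Cruise, Ground, Arming}.
States satisfying EF (E[¬airborne U armed]): {Return, Cruise, Land, Ground, Arming}.
Some path from Return reaches a state where E[¬airborne U armed] holds.
Return ∈ Sat(EF (E[¬airborne U armed])).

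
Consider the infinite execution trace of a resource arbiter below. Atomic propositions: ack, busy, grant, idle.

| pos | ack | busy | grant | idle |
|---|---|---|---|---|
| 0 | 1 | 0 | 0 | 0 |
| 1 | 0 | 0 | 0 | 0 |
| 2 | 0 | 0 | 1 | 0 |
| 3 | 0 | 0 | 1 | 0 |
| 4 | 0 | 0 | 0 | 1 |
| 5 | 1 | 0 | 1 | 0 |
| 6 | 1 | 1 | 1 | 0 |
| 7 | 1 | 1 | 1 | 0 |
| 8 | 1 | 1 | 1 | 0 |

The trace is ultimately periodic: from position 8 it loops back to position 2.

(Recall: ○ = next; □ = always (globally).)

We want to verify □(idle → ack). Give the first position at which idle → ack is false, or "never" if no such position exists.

Check idle → ack at each position in order: 0 ✓, 1 ✓, 2 ✓, 3 ✓.
At position 4 the labels are {idle}, so idle → ack is false there. This is the first violation.

4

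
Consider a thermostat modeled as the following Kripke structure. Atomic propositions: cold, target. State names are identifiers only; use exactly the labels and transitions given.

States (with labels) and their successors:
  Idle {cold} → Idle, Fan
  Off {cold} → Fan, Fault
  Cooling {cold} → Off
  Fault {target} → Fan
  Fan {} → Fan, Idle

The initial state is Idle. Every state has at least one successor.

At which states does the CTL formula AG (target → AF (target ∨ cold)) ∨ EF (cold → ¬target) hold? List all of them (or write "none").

States satisfying target → AF (target ∨ cold): {Idle, Off, Cooling, Fault, Fan}.
States satisfying AG (target → AF (target ∨ cold)): {Idle, Off, Cooling, Fault, Fan}.
States satisfying cold → ¬target: {Idle, Off, Cooling, Fault, Fan}.
States satisfying EF (cold → ¬target): {Idle, Off, Cooling, Fault, Fan}.
States satisfying AG (target → AF (target ∨ cold)) ∨ EF (cold → ¬target): {Idle, Off, Cooling, Fault, Fan}.

{Idle, Off, Cooling, Fault, Fan}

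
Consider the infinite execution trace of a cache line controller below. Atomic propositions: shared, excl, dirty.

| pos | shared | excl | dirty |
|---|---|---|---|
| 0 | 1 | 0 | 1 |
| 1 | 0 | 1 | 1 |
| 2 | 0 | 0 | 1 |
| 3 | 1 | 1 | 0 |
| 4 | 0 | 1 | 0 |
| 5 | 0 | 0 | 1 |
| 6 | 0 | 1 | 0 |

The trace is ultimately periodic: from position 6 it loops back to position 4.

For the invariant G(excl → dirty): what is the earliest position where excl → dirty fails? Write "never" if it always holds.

3

Check excl → dirty at each position in order: 0 ✓, 1 ✓, 2 ✓.
At position 3 the labels are {excl, shared}, so excl → dirty is false there. This is the first violation.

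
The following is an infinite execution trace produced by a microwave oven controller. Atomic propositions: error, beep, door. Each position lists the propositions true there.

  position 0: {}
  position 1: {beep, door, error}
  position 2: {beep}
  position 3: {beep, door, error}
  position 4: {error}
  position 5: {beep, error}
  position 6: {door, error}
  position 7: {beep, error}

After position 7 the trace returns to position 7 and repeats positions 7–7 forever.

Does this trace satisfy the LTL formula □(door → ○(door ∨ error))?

Violated

door → ○(door ∨ error) must hold at every position from 0 onward. It fails at position 1, so □(door → ○(door ∨ error)) is false.
Positions where door holds: 1, 3, 6.
Check ○(door ∨ error) at each: 1→fails, 3→ok, 6→ok.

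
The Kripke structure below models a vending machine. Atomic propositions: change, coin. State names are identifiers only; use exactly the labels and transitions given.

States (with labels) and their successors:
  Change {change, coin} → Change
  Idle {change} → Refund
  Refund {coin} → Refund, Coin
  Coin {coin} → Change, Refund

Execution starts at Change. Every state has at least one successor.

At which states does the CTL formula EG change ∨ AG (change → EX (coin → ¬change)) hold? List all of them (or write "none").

{Change}

States satisfying change: {Change, Idle}.
States satisfying EG change: {Change}.
States satisfying change → EX (coin → ¬change): {Idle, Refund, Coin}.
States satisfying AG (change → EX (coin → ¬change)): ∅.
States satisfying EG change ∨ AG (change → EX (coin → ¬change)): {Change}.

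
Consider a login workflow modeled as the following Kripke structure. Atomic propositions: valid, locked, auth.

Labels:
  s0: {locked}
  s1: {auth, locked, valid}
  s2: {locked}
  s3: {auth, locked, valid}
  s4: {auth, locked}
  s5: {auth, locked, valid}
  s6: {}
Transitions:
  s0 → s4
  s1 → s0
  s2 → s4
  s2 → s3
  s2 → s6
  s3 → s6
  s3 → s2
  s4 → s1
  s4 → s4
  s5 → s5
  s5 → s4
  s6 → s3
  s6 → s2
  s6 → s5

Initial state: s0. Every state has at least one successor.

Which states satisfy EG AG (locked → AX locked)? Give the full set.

States satisfying AG (locked → AX locked): {s0, s1, s4, s5}.
States satisfying EG AG (locked → AX locked): {s0, s1, s4, s5}.

{s0, s1, s4, s5}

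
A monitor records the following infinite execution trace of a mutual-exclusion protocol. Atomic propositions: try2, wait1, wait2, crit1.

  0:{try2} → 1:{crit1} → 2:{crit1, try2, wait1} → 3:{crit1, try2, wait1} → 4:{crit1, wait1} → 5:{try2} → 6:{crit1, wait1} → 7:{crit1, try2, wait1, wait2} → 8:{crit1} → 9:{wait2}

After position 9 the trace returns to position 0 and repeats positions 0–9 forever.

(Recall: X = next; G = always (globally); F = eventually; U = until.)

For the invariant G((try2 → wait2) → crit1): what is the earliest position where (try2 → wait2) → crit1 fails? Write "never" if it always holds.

9

Check (try2 → wait2) → crit1 at each position in order: 0 ✓, 1 ✓, 2 ✓, 3 ✓, 4 ✓, 5 ✓, 6 ✓, 7 ✓, 8 ✓.
At position 9 the labels are {wait2}, so (try2 → wait2) → crit1 is false there. This is the first violation.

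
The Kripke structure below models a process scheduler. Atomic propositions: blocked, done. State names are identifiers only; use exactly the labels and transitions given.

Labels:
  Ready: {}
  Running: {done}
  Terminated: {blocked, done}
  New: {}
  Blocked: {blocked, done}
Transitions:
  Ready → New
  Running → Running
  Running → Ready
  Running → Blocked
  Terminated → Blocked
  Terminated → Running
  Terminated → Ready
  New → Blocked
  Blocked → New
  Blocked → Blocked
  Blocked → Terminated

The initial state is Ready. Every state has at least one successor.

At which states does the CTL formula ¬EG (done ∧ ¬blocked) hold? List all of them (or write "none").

{Ready, Terminated, New, Blocked}

States satisfying done ∧ ¬blocked: {Running}.
States satisfying EG (done ∧ ¬blocked): {Running}.
States satisfying ¬EG (done ∧ ¬blocked): {Ready, Terminated, New, Blocked}.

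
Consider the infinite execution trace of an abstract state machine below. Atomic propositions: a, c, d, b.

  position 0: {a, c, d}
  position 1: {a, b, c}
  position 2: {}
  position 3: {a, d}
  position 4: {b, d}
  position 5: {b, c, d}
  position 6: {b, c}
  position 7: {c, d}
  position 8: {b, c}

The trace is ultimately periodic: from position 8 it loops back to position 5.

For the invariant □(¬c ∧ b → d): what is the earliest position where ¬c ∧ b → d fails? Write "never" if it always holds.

never

¬c ∧ b → d holds at every position 0..8, and those are all the positions the trace ever visits, so the invariant □(¬c ∧ b → d) is never violated.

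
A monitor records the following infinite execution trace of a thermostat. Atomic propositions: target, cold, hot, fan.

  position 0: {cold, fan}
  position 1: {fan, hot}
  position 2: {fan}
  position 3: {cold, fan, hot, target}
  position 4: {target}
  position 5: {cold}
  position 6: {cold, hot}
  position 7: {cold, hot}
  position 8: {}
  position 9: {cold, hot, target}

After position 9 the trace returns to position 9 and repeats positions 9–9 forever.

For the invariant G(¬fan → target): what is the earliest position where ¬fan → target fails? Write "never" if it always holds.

Check ¬fan → target at each position in order: 0 ✓, 1 ✓, 2 ✓, 3 ✓, 4 ✓.
At position 5 the labels are {cold}, so ¬fan → target is false there. This is the first violation.

5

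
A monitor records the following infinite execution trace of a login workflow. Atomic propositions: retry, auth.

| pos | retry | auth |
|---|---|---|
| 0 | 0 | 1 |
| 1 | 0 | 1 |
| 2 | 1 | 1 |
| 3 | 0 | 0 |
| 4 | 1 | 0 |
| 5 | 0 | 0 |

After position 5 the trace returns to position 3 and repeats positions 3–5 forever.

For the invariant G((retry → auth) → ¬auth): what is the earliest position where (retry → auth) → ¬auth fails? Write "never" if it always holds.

At position 0 the labels are {auth}, so (retry → auth) → ¬auth is false there. This is the first violation.

0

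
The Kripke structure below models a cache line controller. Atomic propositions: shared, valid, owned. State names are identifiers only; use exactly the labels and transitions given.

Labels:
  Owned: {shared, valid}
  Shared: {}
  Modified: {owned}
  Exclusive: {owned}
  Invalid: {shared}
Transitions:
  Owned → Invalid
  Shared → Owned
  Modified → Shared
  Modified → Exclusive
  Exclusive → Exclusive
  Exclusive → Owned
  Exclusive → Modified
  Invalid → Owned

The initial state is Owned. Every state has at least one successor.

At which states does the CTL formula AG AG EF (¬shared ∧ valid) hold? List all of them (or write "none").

none

States satisfying AG EF (¬shared ∧ valid): ∅.
States satisfying AG AG EF (¬shared ∧ valid): ∅.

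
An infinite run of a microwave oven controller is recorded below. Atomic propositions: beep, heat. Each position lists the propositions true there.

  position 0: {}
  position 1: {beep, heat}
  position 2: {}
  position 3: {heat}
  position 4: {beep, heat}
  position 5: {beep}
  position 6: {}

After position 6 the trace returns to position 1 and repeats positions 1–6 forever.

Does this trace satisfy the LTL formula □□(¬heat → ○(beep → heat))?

Holds

□(¬heat → ○(beep → heat)) holds at every position 0..6, and those are all positions ever visited, so □□(¬heat → ○(beep → heat)) holds.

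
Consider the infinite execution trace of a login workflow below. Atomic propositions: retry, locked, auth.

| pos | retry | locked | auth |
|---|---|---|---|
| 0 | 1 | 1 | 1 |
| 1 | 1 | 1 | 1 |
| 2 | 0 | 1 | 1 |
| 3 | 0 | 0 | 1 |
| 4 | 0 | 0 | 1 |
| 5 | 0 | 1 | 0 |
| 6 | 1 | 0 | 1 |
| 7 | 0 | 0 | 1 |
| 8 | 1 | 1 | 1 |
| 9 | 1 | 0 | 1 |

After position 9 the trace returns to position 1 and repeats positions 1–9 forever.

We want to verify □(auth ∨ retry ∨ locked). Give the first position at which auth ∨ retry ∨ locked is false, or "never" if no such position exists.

auth ∨ retry ∨ locked holds at every position 0..9, and those are all the positions the trace ever visits, so the invariant □(auth ∨ retry ∨ locked) is never violated.

never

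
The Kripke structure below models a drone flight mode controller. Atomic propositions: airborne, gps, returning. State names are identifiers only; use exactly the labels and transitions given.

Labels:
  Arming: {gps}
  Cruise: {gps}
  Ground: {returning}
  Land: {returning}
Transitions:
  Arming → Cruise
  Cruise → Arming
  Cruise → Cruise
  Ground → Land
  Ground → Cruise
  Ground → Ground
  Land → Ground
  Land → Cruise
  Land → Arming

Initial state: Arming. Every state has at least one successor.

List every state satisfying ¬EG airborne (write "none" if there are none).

States satisfying airborne: ∅.
States satisfying EG airborne: ∅.
States satisfying ¬EG airborne: {Arming, Cruise, Ground, Land}.

{Arming, Cruise, Ground, Land}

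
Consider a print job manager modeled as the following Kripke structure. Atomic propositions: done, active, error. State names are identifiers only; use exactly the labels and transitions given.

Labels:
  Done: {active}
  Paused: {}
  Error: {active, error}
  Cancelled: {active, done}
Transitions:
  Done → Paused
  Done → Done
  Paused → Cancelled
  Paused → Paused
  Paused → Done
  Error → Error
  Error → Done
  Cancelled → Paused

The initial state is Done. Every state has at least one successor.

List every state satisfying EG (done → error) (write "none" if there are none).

{Done, Paused, Error}

States satisfying done → error: {Done, Paused, Error}.
States satisfying EG (done → error): {Done, Paused, Error}.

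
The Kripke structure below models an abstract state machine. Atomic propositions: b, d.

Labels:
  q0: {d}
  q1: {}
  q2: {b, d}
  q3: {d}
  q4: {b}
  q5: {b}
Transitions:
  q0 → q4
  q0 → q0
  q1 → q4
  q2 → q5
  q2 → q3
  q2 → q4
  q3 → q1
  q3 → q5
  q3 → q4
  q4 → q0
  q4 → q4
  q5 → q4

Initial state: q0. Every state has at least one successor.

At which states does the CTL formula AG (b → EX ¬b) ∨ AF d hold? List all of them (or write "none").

{q0, q1, q2, q3, q4}

States satisfying b → EX ¬b: {q0, q1, q2, q3, q4}.
States satisfying AG (b → EX ¬b): {q0, q1, q4}.
States satisfying d: {q0, q2, q3}.
States satisfying AF d: {q0, q2, q3}.
States satisfying AG (b → EX ¬b) ∨ AF d: {q0, q1, q2, q3, q4}.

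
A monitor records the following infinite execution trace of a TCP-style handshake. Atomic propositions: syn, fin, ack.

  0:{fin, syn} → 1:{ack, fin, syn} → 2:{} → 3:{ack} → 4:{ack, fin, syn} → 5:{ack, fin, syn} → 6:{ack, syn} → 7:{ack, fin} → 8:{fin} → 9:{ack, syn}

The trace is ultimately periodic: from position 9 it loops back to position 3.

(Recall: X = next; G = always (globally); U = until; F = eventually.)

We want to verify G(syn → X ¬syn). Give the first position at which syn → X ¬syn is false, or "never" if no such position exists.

0

At position 0 the labels are {fin, syn} and the next position 1 has {ack, fin, syn}, so syn → X ¬syn is false there. This is the first violation.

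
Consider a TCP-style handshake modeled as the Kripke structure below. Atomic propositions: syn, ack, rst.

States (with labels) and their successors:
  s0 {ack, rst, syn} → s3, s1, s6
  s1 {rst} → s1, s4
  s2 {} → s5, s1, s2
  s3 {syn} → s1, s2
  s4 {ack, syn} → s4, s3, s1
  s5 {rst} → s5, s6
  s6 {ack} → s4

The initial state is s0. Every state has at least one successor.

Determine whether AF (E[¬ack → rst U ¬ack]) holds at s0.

States satisfying E[¬ack → rst U ¬ack]: {s0, s1, s2, s3, s4, s5, s6}.
States satisfying AF (E[¬ack → rst U ¬ack]): {s0, s1, s2, s3, s4, s5, s6}.
s0 ∈ Sat(AF (E[¬ack → rst U ¬ack])).

Satisfied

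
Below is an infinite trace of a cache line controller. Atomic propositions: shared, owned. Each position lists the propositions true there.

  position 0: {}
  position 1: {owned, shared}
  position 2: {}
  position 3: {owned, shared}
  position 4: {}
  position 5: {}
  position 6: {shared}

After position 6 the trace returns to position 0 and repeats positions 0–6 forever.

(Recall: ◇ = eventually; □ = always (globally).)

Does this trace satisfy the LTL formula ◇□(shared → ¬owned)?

Violated

□(shared → ¬owned) is false at every position 0..6, so it never becomes true and ◇□(shared → ¬owned) fails.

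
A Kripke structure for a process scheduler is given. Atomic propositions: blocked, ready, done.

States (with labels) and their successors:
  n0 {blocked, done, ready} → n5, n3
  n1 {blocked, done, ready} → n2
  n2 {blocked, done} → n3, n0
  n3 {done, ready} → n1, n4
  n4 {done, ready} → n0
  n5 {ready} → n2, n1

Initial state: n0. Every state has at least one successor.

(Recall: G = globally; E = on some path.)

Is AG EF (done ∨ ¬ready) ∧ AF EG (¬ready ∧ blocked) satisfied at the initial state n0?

States satisfying EF (done ∨ ¬ready): {n0, n1, n2, n3, n4, n5}.
States satisfying AG EF (done ∨ ¬ready): {n0, n1, n2, n3, n4, n5}.
States satisfying EG (¬ready ∧ blocked): ∅.
States satisfying AF EG (¬ready ∧ blocked): ∅.
States satisfying AG EF (done ∨ ¬ready) ∧ AF EG (¬ready ∧ blocked): ∅.
n0 ∉ Sat(AG EF (done ∨ ¬ready) ∧ AF EG (¬ready ∧ blocked)).

No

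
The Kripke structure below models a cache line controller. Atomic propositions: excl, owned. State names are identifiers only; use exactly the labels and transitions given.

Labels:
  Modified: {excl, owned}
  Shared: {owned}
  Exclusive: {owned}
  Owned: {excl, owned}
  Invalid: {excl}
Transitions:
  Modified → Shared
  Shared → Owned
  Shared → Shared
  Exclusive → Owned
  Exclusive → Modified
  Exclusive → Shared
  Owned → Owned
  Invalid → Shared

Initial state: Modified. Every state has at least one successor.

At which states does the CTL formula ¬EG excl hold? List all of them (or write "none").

{Modified, Shared, Exclusive, Invalid}

States satisfying excl: {Modified, Owned, Invalid}.
States satisfying EG excl: {Owned}.
States satisfying ¬EG excl: {Modified, Shared, Exclusive, Invalid}.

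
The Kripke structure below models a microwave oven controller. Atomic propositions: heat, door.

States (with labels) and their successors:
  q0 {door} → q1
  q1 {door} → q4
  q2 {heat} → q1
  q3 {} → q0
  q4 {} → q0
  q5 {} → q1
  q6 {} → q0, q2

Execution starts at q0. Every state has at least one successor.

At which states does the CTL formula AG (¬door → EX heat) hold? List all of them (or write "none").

States satisfying ¬door → EX heat: {q0, q1, q6}.
States satisfying AG (¬door → EX heat): ∅.

none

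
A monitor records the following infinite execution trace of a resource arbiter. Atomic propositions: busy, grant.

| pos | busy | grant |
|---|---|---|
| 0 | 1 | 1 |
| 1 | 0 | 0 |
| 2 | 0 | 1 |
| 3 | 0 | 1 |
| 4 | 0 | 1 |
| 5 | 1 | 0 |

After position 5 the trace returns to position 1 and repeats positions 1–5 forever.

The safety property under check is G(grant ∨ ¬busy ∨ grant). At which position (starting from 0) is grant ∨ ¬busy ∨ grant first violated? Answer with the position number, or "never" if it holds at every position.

5

Check grant ∨ ¬busy ∨ grant at each position in order: 0 ✓, 1 ✓, 2 ✓, 3 ✓, 4 ✓.
At position 5 the labels are {busy}, so grant ∨ ¬busy ∨ grant is false there. This is the first violation.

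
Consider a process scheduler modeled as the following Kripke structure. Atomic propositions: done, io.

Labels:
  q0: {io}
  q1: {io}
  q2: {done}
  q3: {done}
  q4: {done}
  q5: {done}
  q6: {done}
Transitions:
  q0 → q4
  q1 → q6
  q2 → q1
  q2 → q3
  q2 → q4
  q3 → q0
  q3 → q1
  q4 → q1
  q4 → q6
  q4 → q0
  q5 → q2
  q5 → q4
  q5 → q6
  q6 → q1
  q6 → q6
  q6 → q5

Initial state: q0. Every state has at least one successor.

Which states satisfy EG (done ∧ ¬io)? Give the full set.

{q2, q4, q5, q6}

States satisfying done ∧ ¬io: {q2, q3, q4, q5, q6}.
States satisfying EG (done ∧ ¬io): {q2, q4, q5, q6}.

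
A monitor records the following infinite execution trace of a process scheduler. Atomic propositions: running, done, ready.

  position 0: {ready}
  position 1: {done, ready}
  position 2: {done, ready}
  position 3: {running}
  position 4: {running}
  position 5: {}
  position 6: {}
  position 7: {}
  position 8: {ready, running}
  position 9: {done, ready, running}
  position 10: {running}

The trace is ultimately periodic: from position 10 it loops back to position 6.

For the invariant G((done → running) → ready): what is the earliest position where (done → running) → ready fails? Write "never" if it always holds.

3

Check (done → running) → ready at each position in order: 0 ✓, 1 ✓, 2 ✓.
At position 3 the labels are {running}, so (done → running) → ready is false there. This is the first violation.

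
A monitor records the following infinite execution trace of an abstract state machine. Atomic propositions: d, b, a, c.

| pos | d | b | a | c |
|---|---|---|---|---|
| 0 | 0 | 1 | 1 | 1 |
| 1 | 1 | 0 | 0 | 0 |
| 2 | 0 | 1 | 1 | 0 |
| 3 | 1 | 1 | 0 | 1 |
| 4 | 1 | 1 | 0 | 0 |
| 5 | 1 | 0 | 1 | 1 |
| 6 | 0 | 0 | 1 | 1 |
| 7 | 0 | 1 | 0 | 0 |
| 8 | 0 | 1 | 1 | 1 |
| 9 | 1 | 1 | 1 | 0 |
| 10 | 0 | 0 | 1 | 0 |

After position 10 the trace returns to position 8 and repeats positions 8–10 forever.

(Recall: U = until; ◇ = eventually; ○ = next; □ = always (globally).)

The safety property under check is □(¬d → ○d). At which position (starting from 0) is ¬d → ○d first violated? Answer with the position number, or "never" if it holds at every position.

6

Check ¬d → ○d at each position in order: 0 ✓, 1 ✓, 2 ✓, 3 ✓, 4 ✓, 5 ✓.
At position 6 the labels are {a, c} and the next position 7 has {b}, so ¬d → ○d is false there. This is the first violation.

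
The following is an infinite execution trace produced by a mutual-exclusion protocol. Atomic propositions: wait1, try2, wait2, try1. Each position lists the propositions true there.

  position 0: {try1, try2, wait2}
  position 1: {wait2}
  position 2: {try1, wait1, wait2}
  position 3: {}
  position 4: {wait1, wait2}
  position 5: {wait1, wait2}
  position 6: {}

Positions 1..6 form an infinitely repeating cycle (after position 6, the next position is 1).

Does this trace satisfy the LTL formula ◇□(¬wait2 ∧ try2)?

Violated

□(¬wait2 ∧ try2) is false at every position 0..6, so it never becomes true and ◇□(¬wait2 ∧ try2) fails.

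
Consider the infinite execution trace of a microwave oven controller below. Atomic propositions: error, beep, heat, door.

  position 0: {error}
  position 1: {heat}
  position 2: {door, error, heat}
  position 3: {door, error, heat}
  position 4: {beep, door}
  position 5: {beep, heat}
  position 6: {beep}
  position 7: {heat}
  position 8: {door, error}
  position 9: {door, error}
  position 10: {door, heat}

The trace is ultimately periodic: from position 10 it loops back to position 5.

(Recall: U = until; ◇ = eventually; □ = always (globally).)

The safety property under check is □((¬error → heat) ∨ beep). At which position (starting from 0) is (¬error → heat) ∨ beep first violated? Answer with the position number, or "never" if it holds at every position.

(¬error → heat) ∨ beep holds at every position 0..10, and those are all the positions the trace ever visits, so the invariant □((¬error → heat) ∨ beep) is never violated.

never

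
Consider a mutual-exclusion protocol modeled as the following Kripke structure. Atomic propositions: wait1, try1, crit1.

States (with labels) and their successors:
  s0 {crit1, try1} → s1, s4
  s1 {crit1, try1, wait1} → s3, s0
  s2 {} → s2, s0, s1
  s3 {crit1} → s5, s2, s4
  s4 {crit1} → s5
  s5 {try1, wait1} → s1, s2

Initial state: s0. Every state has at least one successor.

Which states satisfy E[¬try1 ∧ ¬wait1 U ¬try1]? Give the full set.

States satisfying ¬try1 ∧ ¬wait1: {s2, s3, s4}.
States satisfying ¬try1: {s2, s3, s4}.
States satisfying E[¬try1 ∧ ¬wait1 U ¬try1]: {s2, s3, s4}.

{s2, s3, s4}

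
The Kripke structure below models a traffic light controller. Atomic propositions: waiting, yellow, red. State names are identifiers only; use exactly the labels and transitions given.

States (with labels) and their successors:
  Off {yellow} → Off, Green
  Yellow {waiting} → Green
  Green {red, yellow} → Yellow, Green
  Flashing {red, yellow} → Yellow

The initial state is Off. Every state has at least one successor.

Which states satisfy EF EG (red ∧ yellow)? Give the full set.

{Off, Yellow, Green, Flashing}

States satisfying EG (red ∧ yellow): {Green}.
States satisfying EF EG (red ∧ yellow): {Off, Yellow, Green, Flashing}.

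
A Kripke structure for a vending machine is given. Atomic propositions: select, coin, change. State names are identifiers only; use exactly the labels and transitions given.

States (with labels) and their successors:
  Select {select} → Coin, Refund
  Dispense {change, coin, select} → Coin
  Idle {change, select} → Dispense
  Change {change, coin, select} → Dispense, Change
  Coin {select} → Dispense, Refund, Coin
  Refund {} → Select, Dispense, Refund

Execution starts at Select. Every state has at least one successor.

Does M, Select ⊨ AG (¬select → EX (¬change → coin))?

States satisfying ¬select → EX (¬change → coin): {Select, Dispense, Idle, Change, Coin, Refund}.
States satisfying AG (¬select → EX (¬change → coin)): {Select, Dispense, Idle, Change, Coin, Refund}.
Every state reachable from Select satisfies ¬select → EX (¬change → coin).
Select ∈ Sat(AG (¬select → EX (¬change → coin))).

Holds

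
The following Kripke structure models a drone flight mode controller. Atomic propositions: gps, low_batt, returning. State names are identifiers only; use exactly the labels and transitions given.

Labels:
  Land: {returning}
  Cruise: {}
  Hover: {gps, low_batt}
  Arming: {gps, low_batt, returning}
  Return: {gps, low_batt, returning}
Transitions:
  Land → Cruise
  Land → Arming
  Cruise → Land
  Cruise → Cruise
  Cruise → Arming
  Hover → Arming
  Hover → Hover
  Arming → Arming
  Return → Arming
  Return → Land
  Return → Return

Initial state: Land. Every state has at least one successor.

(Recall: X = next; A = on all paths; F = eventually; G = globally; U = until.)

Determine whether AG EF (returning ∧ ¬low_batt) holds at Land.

No

States satisfying EF (returning ∧ ¬low_batt): {Land, Cruise, Return}.
States satisfying AG EF (returning ∧ ¬low_batt): ∅.
Arming is reachable from Land and violates EF (returning ∧ ¬low_batt), so AG fails at Land.
Land ∉ Sat(AG EF (returning ∧ ¬low_batt)).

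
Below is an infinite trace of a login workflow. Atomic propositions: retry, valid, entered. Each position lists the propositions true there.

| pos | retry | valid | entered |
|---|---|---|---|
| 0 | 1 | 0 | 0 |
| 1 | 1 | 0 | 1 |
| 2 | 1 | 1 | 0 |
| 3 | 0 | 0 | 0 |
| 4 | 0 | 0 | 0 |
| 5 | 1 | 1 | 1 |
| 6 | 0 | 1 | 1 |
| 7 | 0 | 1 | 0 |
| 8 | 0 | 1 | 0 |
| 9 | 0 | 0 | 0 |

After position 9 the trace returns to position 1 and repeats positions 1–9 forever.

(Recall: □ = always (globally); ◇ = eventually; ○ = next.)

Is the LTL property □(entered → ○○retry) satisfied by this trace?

Does not hold

entered → ○○retry must hold at every position from 0 onward. It fails at position 1, so □(entered → ○○retry) is false.
Positions where entered holds: 1, 5, 6.
Check ○○retry at each: 1→fails, 5→fails, 6→fails.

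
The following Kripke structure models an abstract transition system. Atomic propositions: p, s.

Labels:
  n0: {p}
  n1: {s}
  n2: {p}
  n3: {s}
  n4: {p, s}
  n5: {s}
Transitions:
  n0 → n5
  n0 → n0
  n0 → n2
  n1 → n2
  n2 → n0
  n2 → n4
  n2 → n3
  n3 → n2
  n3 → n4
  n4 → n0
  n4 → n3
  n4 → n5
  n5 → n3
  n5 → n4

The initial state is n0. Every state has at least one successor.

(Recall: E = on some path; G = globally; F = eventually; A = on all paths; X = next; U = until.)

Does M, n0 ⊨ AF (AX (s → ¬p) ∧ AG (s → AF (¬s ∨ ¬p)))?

Satisfied

States satisfying AX (s → ¬p) ∧ AG (s → AF (¬s ∨ ¬p)): {n0, n1, n4}.
States satisfying AF (AX (s → ¬p) ∧ AG (s → AF (¬s ∨ ¬p))): {n0, n1, n4}.
n0 ∈ Sat(AF (AX (s → ¬p) ∧ AG (s → AF (¬s ∨ ¬p)))).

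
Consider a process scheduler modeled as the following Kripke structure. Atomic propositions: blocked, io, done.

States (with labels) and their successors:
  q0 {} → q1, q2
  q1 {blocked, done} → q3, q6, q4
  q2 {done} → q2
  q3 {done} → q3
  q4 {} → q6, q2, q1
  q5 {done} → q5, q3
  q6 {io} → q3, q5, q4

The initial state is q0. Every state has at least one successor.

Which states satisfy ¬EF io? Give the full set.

{q2, q3, q5}

States satisfying io: {q6}.
States satisfying EF io: {q0, q1, q4, q6}.
States satisfying ¬EF io: {q2, q3, q5}.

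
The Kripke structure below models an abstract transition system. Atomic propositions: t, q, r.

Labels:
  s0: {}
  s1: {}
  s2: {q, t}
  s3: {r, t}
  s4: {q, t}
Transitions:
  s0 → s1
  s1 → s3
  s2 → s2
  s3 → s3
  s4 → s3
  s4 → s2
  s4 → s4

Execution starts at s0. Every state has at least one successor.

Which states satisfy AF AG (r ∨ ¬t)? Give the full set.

States satisfying AG (r ∨ ¬t): {s0, s1, s3}.
States satisfying AF AG (r ∨ ¬t): {s0, s1, s3}.

{s0, s1, s3}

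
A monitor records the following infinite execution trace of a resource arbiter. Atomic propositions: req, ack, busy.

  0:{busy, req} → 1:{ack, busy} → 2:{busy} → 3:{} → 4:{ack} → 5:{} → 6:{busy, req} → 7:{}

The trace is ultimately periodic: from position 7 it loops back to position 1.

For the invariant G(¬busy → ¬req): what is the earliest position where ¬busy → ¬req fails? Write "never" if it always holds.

¬busy → ¬req holds at every position 0..7, and those are all the positions the trace ever visits, so the invariant G(¬busy → ¬req) is never violated.

never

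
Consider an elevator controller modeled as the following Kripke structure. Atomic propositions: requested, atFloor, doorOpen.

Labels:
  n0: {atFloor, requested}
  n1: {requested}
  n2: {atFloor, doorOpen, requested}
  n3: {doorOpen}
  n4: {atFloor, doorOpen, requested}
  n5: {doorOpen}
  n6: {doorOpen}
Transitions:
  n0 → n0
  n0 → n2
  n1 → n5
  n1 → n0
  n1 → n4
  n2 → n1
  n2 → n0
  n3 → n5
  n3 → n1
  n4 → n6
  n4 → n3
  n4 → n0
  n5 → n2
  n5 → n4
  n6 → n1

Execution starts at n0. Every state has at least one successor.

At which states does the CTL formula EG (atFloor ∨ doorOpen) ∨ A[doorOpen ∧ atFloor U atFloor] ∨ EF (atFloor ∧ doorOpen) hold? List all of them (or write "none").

{n0, n1, n2, n3, n4, n5, n6}

States satisfying atFloor ∨ doorOpen: {n0, n2, n3, n4, n5, n6}.
States satisfying EG (atFloor ∨ doorOpen): {n0, n2, n3, n4, n5}.
States satisfying doorOpen ∧ atFloor: {n2, n4}.
States satisfying atFloor: {n0, n2, n4}.
States satisfying A[doorOpen ∧ atFloor U atFloor]: {n0, n2, n4}.
States satisfying atFloor ∧ doorOpen: {n2, n4}.
States satisfying EF (atFloor ∧ doorOpen): {n0, n1, n2, n3, n4, n5, n6}.
States satisfying EG (atFloor ∨ doorOpen) ∨ A[doorOpen ∧ atFloor U atFloor] ∨ EF (atFloor ∧ doorOpen): {n0, n1, n2, n3, n4, n5, n6}.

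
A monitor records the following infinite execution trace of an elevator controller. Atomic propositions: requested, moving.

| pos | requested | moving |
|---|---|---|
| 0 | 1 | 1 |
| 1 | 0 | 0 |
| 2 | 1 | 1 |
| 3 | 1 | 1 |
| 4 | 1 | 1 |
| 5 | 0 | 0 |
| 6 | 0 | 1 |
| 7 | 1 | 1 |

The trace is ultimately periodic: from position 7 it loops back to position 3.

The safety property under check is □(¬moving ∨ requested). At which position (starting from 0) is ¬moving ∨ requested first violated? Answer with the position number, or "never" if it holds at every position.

Check ¬moving ∨ requested at each position in order: 0 ✓, 1 ✓, 2 ✓, 3 ✓, 4 ✓, 5 ✓.
At position 6 the labels are {moving}, so ¬moving ∨ requested is false there. This is the first violation.

6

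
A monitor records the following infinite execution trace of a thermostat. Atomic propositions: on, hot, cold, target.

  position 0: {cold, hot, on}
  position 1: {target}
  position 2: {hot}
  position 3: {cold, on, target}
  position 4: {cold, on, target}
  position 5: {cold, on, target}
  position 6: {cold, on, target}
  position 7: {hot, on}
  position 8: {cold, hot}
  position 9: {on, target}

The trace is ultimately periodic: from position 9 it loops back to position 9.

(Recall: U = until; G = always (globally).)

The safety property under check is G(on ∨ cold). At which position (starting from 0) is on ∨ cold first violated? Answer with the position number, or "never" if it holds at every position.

Check on ∨ cold at each position in order: 0 ✓.
At position 1 the labels are {target}, so on ∨ cold is false there. This is the first violation.

1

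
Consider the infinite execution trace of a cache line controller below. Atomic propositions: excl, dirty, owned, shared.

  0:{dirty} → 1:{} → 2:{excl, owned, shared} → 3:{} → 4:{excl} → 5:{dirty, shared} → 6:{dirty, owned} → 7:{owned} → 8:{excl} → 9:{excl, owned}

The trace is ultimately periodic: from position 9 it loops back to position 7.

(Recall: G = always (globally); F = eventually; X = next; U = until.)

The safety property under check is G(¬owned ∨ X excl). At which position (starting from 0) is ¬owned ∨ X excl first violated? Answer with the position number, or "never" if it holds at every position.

Check ¬owned ∨ X excl at each position in order: 0 ✓, 1 ✓.
At position 2 the labels are {excl, owned, shared} and the next position 3 has {}, so ¬owned ∨ X excl is false there. This is the first violation.

2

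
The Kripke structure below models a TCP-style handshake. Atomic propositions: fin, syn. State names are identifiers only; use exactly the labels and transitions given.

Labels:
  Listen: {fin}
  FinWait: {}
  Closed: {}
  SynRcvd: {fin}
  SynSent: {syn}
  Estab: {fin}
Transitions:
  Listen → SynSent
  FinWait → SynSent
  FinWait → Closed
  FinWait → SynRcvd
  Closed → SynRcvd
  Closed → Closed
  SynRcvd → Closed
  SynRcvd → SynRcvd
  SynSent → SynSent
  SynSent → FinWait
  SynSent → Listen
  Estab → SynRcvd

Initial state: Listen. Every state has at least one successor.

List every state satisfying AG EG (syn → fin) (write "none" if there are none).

States satisfying EG (syn → fin): {FinWait, Closed, SynRcvd, Estab}.
States satisfying AG EG (syn → fin): {Closed, SynRcvd, Estab}.

{Closed, SynRcvd, Estab}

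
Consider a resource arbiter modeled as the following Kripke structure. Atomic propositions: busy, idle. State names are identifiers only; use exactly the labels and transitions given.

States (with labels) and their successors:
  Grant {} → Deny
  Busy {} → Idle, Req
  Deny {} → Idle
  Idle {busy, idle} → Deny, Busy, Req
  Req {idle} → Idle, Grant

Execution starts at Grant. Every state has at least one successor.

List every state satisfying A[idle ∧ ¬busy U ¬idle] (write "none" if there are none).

{Grant, Busy, Deny}

States satisfying idle ∧ ¬busy: {Req}.
States satisfying ¬idle: {Grant, Busy, Deny}.
States satisfying A[idle ∧ ¬busy U ¬idle]: {Grant, Busy, Deny}.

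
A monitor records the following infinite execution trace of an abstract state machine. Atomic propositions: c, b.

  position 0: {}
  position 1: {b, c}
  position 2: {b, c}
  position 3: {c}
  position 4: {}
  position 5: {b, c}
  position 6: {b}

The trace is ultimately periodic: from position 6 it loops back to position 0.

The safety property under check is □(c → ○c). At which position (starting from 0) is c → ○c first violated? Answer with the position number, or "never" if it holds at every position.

3

Check c → ○c at each position in order: 0 ✓, 1 ✓, 2 ✓.
At position 3 the labels are {c} and the next position 4 has {}, so c → ○c is false there. This is the first violation.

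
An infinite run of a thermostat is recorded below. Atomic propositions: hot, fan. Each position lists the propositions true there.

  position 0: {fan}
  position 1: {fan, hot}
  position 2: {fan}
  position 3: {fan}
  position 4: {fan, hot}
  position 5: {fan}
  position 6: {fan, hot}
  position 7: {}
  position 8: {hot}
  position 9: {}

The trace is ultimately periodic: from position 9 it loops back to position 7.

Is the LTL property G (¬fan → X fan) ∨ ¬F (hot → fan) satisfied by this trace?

Does not hold

¬fan → X fan must hold at every position from 0 onward. It fails at position 7, so G (¬fan → X fan) is false.
Positions where ¬fan holds: 7, 8, 9.
Check X fan at each: 7→fails, 8→fails, 9→fails.
At position 0: G (¬fan → X fan) is false; ¬F (hot → fan) is false; so G (¬fan → X fan) ∨ ¬F (hot → fan) is false.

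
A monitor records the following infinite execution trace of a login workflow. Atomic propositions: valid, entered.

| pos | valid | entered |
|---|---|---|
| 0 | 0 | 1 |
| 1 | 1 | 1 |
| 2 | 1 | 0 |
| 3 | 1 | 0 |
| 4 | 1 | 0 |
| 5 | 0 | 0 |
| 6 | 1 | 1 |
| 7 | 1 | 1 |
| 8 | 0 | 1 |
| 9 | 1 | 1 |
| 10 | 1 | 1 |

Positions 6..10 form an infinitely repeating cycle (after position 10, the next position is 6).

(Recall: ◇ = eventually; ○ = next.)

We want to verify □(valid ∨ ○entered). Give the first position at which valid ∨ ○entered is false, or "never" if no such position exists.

never

valid ∨ ○entered holds at every position 0..10, and those are all the positions the trace ever visits, so the invariant □(valid ∨ ○entered) is never violated.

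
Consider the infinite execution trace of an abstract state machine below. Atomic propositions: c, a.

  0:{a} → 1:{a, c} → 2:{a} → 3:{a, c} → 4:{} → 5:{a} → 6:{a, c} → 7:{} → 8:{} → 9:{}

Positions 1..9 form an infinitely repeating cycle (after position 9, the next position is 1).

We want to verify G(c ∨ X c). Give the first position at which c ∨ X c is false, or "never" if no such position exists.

4

Check c ∨ X c at each position in order: 0 ✓, 1 ✓, 2 ✓, 3 ✓.
At position 4 the labels are {} and the next position 5 has {a}, so c ∨ X c is false there. This is the first violation.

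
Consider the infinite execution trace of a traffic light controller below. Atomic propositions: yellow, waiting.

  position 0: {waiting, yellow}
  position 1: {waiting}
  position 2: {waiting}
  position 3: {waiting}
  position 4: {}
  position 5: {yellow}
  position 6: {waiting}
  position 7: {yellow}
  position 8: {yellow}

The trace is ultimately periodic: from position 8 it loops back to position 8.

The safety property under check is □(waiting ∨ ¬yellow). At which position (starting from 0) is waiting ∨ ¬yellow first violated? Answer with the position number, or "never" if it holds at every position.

Check waiting ∨ ¬yellow at each position in order: 0 ✓, 1 ✓, 2 ✓, 3 ✓, 4 ✓.
At position 5 the labels are {yellow}, so waiting ∨ ¬yellow is false there. This is the first violation.

5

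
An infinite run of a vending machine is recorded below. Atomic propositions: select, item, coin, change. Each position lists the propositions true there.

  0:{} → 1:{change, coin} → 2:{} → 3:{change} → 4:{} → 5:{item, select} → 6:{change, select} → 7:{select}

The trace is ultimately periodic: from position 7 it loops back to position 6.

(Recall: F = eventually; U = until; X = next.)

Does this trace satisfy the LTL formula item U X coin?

Satisfied

Walking from position 0: X coin first holds at position 0, and item holds at every earlier position along the way, so item U X coin holds.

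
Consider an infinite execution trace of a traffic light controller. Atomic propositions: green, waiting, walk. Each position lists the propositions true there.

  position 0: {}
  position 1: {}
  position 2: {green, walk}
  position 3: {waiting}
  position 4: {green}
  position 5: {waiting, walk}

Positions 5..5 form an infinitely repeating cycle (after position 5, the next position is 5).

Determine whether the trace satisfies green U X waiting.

Violated

Walking from position 0: at position 0, X waiting has not yet held and green fails, so green U X waiting is false.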